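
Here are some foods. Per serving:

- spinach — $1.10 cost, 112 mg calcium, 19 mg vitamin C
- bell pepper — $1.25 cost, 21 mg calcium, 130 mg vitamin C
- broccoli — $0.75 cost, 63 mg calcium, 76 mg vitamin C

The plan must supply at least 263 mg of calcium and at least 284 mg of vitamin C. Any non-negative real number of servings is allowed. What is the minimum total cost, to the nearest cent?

$3.06

At the optimum either one food covers both requirements or two foods hit both targets exactly; no other combination can be cheaper.
spinach only: max(263/112, 284/19) = 14.95 servings → $16.44.
bell pepper only: max(263/21, 284/130) = 12.52 servings → $15.65.
broccoli only: max(263/63, 284/76) = 4.175 servings → $3.13.
spinach + bell pepper with both tight: 1.993 servings and 1.893 servings → $4.56.
spinach + broccoli with both tight: 0.2865 servings and 3.665 servings → $3.06.
bell pepper + broccoli: the both-tight solution has a negative serving — not a feasible corner.
Cheapest feasible corner: $3.06.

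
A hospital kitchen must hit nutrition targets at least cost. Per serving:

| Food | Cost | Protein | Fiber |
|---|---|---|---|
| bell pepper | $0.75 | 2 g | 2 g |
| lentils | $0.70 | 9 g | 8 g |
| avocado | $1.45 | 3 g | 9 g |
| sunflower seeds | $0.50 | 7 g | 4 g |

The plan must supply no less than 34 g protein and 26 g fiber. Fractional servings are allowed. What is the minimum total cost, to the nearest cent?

A basic optimal solution has at most two foods positive. Try each food alone and each pair with both targets met exactly.
bell pepper only: max(34/2, 26/2) = 17 servings → $12.75.
lentils only: max(34/9, 26/8) = 3.778 servings → $2.64.
avocado only: max(34/3, 26/9) = 11.33 servings → $16.43.
sunflower seeds only: max(34/7, 26/4) = 6.5 servings → $3.25.
bell pepper + lentils: intersection lies outside the first quadrant.
bell pepper + avocado: the both-tight solution has a negative serving — not a feasible corner.
bell pepper + sunflower seeds with both tight: 7.667 servings and 2.667 servings → $7.08.
lentils + avocado: intersection lies outside the first quadrant.
lentils + sunflower seeds with both tight: 2.3 servings and 1.9 servings → $2.56.
avocado + sunflower seeds with both tight: 0.902 servings and 4.471 servings → $3.54.
The minimum over all feasible corners is $2.56.

$2.56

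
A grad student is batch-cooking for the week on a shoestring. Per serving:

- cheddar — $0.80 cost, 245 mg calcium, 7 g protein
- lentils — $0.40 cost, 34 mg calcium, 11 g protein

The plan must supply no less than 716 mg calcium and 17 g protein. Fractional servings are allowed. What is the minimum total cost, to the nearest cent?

Minimising a linear cost over {calcium ≥ 716, protein ≥ 17, servings ≥ 0} — the optimum is at a vertex, using one or two foods.
cheddar only: max(716/245, 17/7) = 2.922 servings → $2.34.
lentils only: max(716/34, 17/11) = 21.06 servings → $8.42.
cheddar + lentils with both targets exact would need a negative amount; discard.
Cheapest feasible corner: $2.34.

$2.34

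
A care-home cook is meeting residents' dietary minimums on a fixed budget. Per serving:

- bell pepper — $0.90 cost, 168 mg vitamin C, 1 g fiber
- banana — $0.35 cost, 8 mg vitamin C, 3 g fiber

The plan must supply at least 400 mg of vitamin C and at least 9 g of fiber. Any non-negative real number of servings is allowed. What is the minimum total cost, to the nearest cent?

$2.83

Minimising a linear cost over {vitamin C ≥ 400, fiber ≥ 9, servings ≥ 0} — the optimum is at a vertex, using one or two foods.
bell pepper only: max(400/168, 9/1) = 9 servings → $8.10.
banana only: max(400/8, 9/3) = 50 servings → $17.50.
bell pepper + banana with both tight: 2.274 servings and 2.242 servings → $2.83.
Cheapest feasible corner: $2.83.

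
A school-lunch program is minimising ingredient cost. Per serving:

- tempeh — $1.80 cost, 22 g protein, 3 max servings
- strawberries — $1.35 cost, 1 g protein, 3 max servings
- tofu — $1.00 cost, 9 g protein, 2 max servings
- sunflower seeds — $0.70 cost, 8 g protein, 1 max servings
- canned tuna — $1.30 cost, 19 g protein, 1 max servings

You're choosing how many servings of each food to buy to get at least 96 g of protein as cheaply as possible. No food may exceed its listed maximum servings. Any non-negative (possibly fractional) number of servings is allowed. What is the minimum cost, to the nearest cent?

Cost per g of protein: canned tuna $0.0684, tempeh $0.0818, sunflower seeds $0.0875, tofu $0.1111, strawberries $1.3500.
Take 1 serving of canned tuna: +19.0 g protein for $1.30 (total $1.30, still need 77.0 g).
Take 3 servings of tempeh: +66.0 g protein for $5.40 (total $6.70, still need 11.0 g).
Take 1 serving of sunflower seeds: +8.0 g protein for $0.70 (total $7.40, still need 3.0 g).
Take 0.3333 servings of tofu: +3.0 g protein for $0.33 (total $7.73, still need 0.0 g).
Greedy by cheapest-per-g is optimal for a single linear constraint, so the minimum cost is $7.73.

$7.73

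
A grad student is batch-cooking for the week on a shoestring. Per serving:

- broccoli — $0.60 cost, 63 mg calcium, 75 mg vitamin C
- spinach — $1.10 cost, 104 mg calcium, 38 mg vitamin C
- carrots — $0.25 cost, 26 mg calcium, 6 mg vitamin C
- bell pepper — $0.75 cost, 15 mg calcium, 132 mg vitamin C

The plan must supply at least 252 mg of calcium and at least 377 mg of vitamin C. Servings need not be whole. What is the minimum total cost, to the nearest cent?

$2.81

At the optimum either one food covers both requirements or two foods hit both targets exactly; no other combination can be cheaper.
broccoli only: max(252/63, 377/75) = 5.027 servings → $3.02.
spinach only: max(252/104, 377/38) = 9.921 servings → $10.91.
carrots only: max(252/26, 377/6) = 62.83 servings → $15.71.
bell pepper only: max(252/15, 377/132) = 16.8 servings → $12.60.
broccoli + spinach: intersection lies outside the first quadrant.
broccoli + carrots: the both-tight solution has a negative serving — not a feasible corner.
broccoli + bell pepper with both tight: 3.839 servings and 0.6746 servings → $2.81.
spinach + carrots: intersection lies outside the first quadrant.
spinach + bell pepper with both tight: 2.098 servings and 2.252 servings → $4.00.
carrots + bell pepper with both tight: 8.261 servings and 2.481 servings → $3.93.
So the least-cost plan costs $2.81.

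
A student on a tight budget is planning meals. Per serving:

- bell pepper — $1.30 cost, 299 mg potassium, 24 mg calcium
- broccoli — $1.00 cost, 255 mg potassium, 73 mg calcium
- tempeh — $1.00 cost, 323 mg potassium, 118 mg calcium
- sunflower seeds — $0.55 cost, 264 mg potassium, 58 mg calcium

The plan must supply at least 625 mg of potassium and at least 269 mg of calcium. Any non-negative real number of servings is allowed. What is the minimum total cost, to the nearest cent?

$2.28

This is a tiny linear program; its minimum lies at a vertex of the feasible set. List the vertices and price them.
bell pepper only: max(625/299, 269/24) = 11.21 servings → $14.57.
broccoli only: max(625/255, 269/73) = 3.685 servings → $3.68.
tempeh only: max(625/323, 269/118) = 2.28 servings → $2.28.
sunflower seeds only: max(625/264, 269/58) = 4.638 servings → $2.55.
bell pepper + broccoli: the both-tight solution has a negative serving — not a feasible corner.
bell pepper + tempeh: the both-tight solution has a negative serving — not a feasible corner.
bell pepper + sunflower seeds: the both-tight solution has a negative serving — not a feasible corner.
broccoli + tempeh: the both-tight solution has a negative serving — not a feasible corner.
broccoli + sunflower seeds: intersection lies outside the first quadrant.
tempeh + sunflower seeds: the both-tight solution has a negative serving — not a feasible corner.
Cheapest feasible corner: $2.28.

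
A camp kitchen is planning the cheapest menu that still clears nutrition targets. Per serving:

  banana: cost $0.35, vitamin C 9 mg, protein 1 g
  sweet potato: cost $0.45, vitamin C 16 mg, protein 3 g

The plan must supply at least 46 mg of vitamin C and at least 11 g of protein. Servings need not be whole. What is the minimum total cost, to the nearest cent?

$1.65

An LP optimum is at a vertex; with two nutrient constraints at most two foods are used. Check each candidate.
banana only: max(46/9, 11/1) = 11 servings → $3.85.
sweet potato only: max(46/16, 11/3) = 3.667 servings → $1.65.
banana + sweet potato: the both-tight solution has a negative serving — not a feasible corner.
Cheapest feasible corner: $1.65.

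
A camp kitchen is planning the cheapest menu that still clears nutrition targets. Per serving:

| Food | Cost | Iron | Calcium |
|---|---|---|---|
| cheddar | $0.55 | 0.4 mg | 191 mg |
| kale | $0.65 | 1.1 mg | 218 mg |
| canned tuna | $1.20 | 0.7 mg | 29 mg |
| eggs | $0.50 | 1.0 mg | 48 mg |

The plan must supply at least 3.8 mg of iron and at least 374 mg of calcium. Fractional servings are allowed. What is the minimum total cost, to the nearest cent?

cheddar only: max(3.8/0.4, 374/191) = 9.5 servings → $5.22.
kale only: max(3.8/1.1, 374/218) = 3.455 servings → $2.25.
canned tuna only: max(3.8/0.7, 374/29) = 12.9 servings → $15.48.
eggs only: max(3.8/1.0, 374/48) = 7.792 servings → $3.90.
cheddar + kale with both targets exact would need a negative amount; discard.
cheddar + canned tuna with both tight: 1.242 servings and 4.719 servings → $6.35.
cheddar + eggs with both tight: 1.115 servings and 3.354 servings → $2.29.
kale + canned tuna with both tight: 1.256 servings and 3.455 servings → $4.96.
kale + eggs with both tight: 1.16 servings and 2.524 servings → $2.02.
canned tuna + eggs: intersection lies outside the first quadrant.
So the least-cost plan costs $2.02.

$2.02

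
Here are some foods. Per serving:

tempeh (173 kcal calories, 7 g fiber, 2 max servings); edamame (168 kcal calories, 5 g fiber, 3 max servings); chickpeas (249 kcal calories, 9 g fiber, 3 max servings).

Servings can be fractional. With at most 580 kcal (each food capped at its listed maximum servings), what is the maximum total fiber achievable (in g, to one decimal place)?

Fiber per kcal: tempeh 0.04046, chickpeas 0.03614, edamame 0.02976.
Take 2 servings of tempeh: uses 346 kcal, +14.0 g fiber (running total 14.0 g).
Take 0.9398 servings of chickpeas: uses 234 kcal, +8.5 g fiber (running total 22.5 g).
Greedy by best ratio exhausts the calories allowance optimally: 22.5 g.

22.5 g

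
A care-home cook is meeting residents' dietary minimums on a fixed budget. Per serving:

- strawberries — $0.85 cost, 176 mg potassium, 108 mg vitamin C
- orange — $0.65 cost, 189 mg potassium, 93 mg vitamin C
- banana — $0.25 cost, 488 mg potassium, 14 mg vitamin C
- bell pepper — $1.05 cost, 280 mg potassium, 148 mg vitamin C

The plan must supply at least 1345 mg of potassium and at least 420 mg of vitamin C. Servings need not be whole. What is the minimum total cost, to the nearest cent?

Minimising a linear cost over {potassium ≥ 1345, vitamin C ≥ 420, servings ≥ 0} — the optimum is at a vertex, using one or two foods.
strawberries only: max(1345/176, 420/108) = 7.642 servings → $6.50.
orange only: max(1345/189, 420/93) = 7.116 servings → $4.63.
banana only: max(1345/488, 420/14) = 30 servings → $7.50.
bell pepper only: max(1345/280, 420/148) = 4.804 servings → $5.04.
strawberries + orange: the both-tight solution has a negative serving — not a feasible corner.
strawberries + banana with both tight: 3.705 servings and 1.42 servings → $3.50.
strawberries + bell pepper with both targets exact would need a negative amount; discard.
orange + banana with both tight: 4.355 servings and 1.069 servings → $3.10.
orange + bell pepper: the both-tight solution has a negative serving — not a feasible corner.
banana + bell pepper with both tight: 1.193 servings and 2.725 servings → $3.16.
So the least-cost plan costs $3.10.

$3.10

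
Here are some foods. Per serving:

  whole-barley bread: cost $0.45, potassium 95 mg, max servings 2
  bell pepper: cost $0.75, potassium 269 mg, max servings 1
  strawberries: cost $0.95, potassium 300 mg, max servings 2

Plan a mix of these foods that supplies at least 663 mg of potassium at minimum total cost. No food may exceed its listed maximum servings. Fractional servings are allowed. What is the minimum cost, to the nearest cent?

$2.00

Cost per mg of potassium: bell pepper $0.0028, strawberries $0.0032, whole-barley bread $0.0047.
Take 1 serving of bell pepper: +269.0 mg potassium for $0.75 (total $0.75, still need 394.0 mg).
Take 1.313 servings of strawberries: +394.0 mg potassium for $1.25 (total $2.00, still need 0.0 mg).
Filling from the cheapest source first is optimal under one linear minimum: $2.00.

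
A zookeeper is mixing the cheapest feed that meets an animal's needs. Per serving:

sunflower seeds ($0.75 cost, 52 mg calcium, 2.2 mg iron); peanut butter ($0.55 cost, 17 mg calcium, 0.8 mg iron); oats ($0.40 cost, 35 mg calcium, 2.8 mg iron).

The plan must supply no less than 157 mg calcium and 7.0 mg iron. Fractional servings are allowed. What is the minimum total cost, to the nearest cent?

$1.79

Minimising a linear cost over {calcium ≥ 157, iron ≥ 7.0, servings ≥ 0} — the optimum is at a vertex, using one or two foods.
sunflower seeds only: max(157/52, 7.0/2.2) = 3.182 servings → $2.39.
peanut butter only: max(157/17, 7.0/0.8) = 9.235 servings → $5.08.
oats only: max(157/35, 7.0/2.8) = 4.486 servings → $1.79.
sunflower seeds + peanut butter with both tight: 1.571 servings and 4.429 servings → $3.61.
sunflower seeds + oats with both tight: 2.837 servings and 0.2711 servings → $2.24.
peanut butter + oats: intersection lies outside the first quadrant.
So the least-cost plan costs $1.79.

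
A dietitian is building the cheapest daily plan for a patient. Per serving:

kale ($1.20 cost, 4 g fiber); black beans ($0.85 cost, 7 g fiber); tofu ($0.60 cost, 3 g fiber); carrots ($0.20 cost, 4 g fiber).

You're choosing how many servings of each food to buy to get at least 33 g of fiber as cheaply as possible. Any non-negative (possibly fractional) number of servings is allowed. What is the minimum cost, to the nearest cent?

$1.65

Cost per g of fiber: carrots $0.0500, black beans $0.1214, tofu $0.2000, kale $0.3000.
With no serving limits, use only carrots: 33 g / 4 g = 8.25 servings × $0.20 = $1.65.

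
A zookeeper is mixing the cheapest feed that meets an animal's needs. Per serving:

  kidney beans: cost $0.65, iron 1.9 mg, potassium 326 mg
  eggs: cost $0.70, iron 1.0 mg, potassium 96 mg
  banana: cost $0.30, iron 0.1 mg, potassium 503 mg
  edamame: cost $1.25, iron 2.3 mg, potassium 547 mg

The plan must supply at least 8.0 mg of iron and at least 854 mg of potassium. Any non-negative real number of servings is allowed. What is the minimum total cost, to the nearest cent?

Two binding constraints pin down two serving amounts, so the optimal mix uses at most two foods. The candidates are each food alone (scaled to the tighter of iron/potassium) and each pair with both constraints tight.
kidney beans only: max(8.0/1.9, 854/326) = 4.211 servings → $2.74.
eggs only: max(8.0/1.0, 854/96) = 8.896 servings → $6.23.
banana only: max(8.0/0.1, 854/503) = 80 servings → $24.00.
edamame only: max(8.0/2.3, 854/547) = 3.478 servings → $4.35.
kidney beans + eggs with both tight: 0.5989 servings and 6.862 servings → $5.19.
kidney beans + banana: intersection lies outside the first quadrant.
kidney beans + edamame: the both-tight solution has a negative serving — not a feasible corner.
eggs + banana with both tight: 7.983 servings and 0.1743 servings → $5.64.
eggs + edamame with both tight: 7.394 servings and 0.2636 servings → $5.51.
banana + edamame with both targets exact would need a negative amount; discard.
So the least-cost plan costs $2.74.

$2.74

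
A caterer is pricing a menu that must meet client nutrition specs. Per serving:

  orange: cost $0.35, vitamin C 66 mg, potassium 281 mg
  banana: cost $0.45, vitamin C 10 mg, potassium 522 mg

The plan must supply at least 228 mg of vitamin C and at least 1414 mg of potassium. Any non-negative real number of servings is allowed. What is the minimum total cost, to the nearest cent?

At the optimum either one food covers both requirements or two foods hit both targets exactly; no other combination can be cheaper.
orange only: max(228/66, 1414/281) = 5.032 servings → $1.76.
banana only: max(228/10, 1414/522) = 22.8 servings → $10.26.
orange + banana with both tight: 3.314 servings and 0.9246 servings → $1.58.
Cheapest feasible corner: $1.58.

$1.58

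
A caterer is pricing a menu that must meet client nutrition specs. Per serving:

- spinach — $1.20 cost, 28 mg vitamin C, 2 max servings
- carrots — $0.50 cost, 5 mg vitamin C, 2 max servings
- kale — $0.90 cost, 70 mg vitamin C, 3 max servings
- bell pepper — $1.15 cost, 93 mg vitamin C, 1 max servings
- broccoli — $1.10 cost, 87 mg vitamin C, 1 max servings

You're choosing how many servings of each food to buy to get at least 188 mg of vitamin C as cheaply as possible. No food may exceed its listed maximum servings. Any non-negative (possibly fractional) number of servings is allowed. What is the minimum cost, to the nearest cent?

$2.35

Cost per mg of vitamin C: bell pepper $0.0124, broccoli $0.0126, kale $0.0129, spinach $0.0429, carrots $0.1000.
Take 1 serving of bell pepper: +93.0 mg vitamin C for $1.15 (total $1.15, still need 95.0 mg).
Take 1 serving of broccoli: +87.0 mg vitamin C for $1.10 (total $2.25, still need 8.0 mg).
Take 0.1143 servings of kale: +8.0 mg vitamin C for $0.10 (total $2.35, still need 0.0 mg).
Filling from the cheapest source first is optimal under one linear minimum: $2.35.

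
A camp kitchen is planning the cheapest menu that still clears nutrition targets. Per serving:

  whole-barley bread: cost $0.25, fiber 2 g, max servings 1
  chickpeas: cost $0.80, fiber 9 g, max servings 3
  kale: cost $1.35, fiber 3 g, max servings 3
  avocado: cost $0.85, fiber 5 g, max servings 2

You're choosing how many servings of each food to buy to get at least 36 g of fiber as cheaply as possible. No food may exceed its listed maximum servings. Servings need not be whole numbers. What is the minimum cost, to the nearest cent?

Cost per g of fiber: chickpeas $0.0889, whole-barley bread $0.1250, avocado $0.1700, kale $0.4500.
Take 3 servings of chickpeas: +27.0 g fiber for $2.40 (total $2.40, still need 9.0 g).
Take 1 serving of whole-barley bread: +2.0 g fiber for $0.25 (total $2.65, still need 7.0 g).
Take 1.4 servings of avocado: +7.0 g fiber for $1.19 (total $3.84, still need 0.0 g).
Greedy by cheapest-per-g is optimal for a single linear constraint, so the minimum cost is $3.84.

$3.84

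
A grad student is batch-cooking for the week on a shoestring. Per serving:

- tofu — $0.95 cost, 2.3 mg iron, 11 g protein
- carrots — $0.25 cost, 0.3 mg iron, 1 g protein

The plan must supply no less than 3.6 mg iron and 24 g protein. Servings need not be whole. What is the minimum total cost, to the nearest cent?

tofu only: max(3.6/2.3, 24/11) = 2.182 servings → $2.07.
carrots only: max(3.6/0.3, 24/1) = 24 servings → $6.00.
tofu + carrots: intersection lies outside the first quadrant.
The minimum over all feasible corners is $2.07.

$2.07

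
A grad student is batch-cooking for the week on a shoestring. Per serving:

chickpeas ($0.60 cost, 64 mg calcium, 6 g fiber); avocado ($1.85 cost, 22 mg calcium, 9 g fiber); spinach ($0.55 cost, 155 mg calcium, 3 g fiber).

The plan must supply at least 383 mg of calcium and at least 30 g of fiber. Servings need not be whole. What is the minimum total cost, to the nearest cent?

Minimising a linear cost over {calcium ≥ 383, fiber ≥ 30, servings ≥ 0} — the optimum is at a vertex, using one or two foods.
chickpeas only: max(383/64, 30/6) = 5.984 servings → $3.59.
avocado only: max(383/22, 30/9) = 17.41 servings → $32.21.
spinach only: max(383/155, 30/3) = 10 servings → $5.50.
chickpeas + avocado with both targets exact would need a negative amount; discard.
chickpeas + spinach with both tight: 4.744 servings and 0.5122 servings → $3.13.
avocado + spinach with both tight: 2.634 servings and 2.097 servings → $6.03.
Cheapest feasible corner: $3.13.

$3.13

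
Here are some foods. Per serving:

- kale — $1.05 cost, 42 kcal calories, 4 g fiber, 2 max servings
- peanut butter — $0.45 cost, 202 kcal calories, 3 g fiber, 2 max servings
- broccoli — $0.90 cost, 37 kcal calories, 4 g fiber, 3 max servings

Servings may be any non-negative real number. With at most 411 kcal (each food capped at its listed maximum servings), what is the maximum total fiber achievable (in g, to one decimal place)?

Fiber per kcal: broccoli 0.1081, kale 0.09524, peanut butter 0.01485.
Take 3 servings of broccoli: uses 111 kcal, +12.0 g fiber (running total 12.0 g).
Take 2 servings of kale: uses 84 kcal, +8.0 g fiber (running total 20.0 g).
Take 1.069 servings of peanut butter: uses 216 kcal, +3.2 g fiber (running total 23.2 g).
Greedy by best ratio exhausts the calories allowance optimally: 23.2 g.

23.2 g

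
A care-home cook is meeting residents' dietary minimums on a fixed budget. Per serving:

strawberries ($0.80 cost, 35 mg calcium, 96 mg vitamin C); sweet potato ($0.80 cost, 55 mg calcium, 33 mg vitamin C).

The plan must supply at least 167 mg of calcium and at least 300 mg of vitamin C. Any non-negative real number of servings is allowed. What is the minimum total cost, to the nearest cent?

$3.20

At the optimum either one food covers both requirements or two foods hit both targets exactly; no other combination can be cheaper.
strawberries only: max(167/35, 300/96) = 4.771 servings → $3.82.
sweet potato only: max(167/55, 300/33) = 9.091 servings → $7.27.
strawberries + sweet potato with both tight: 2.664 servings and 1.341 servings → $3.20.
Cheapest feasible corner: $3.20.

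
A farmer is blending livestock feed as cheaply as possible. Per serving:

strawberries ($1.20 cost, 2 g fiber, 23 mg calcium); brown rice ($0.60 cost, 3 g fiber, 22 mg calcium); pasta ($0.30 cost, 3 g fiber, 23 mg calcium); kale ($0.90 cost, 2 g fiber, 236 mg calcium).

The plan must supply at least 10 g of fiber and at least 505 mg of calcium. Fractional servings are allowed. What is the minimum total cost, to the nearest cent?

With two linear requirements the optimum uses one or two foods; enumerate the corners.
strawberries only: max(10/2, 505/23) = 21.96 servings → $26.35.
brown rice only: max(10/3, 505/22) = 22.95 servings → $13.77.
pasta only: max(10/3, 505/23) = 21.96 servings → $6.59.
kale only: max(10/2, 505/236) = 5 servings → $4.50.
strawberries + brown rice: intersection lies outside the first quadrant.
strawberries + pasta with both targets exact would need a negative amount; discard.
strawberries + kale with both tight: 3.169 servings and 1.831 servings → $5.45.
brown rice + pasta: the both-tight solution has a negative serving — not a feasible corner.
brown rice + kale with both tight: 2.033 servings and 1.95 servings → $2.98.
pasta + kale with both tight: 2.039 servings and 1.941 servings → $2.36.
So the least-cost plan costs $2.36.

$2.36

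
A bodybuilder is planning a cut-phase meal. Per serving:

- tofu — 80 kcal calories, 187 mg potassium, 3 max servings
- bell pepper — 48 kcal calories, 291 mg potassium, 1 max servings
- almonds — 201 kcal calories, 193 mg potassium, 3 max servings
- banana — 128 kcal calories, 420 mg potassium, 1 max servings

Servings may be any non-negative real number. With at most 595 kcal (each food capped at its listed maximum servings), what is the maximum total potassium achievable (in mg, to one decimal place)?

Potassium per kcal: bell pepper 6.062, banana 3.281, tofu 2.337, almonds 0.9602.
Take 1 serving of bell pepper: uses 48 kcal, +291.0 mg potassium (running total 291.0 mg).
Take 1 serving of banana: uses 128 kcal, +420.0 mg potassium (running total 711.0 mg).
Take 3 servings of tofu: uses 240 kcal, +561.0 mg potassium (running total 1272.0 mg).
Take 0.8905 servings of almonds: uses 179 kcal, +171.9 mg potassium (running total 1443.9 mg).
Greedy by best ratio exhausts the calories allowance optimally: 1443.9 mg.

1443.9 mg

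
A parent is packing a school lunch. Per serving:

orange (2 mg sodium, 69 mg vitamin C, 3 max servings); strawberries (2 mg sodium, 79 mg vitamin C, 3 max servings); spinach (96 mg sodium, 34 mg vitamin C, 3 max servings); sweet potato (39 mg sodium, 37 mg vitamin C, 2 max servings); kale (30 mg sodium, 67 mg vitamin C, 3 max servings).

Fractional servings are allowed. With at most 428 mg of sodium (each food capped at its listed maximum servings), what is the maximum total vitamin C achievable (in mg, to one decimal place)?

Vitamin C per mg sodium: strawberries 39.5, orange 34.5, kale 2.233, sweet potato 0.9487, spinach 0.3542.
Take 3 servings of strawberries: uses 6 mg sodium, +237.0 mg vitamin C (running total 237.0 mg).
Take 3 servings of orange: uses 6 mg sodium, +207.0 mg vitamin C (running total 444.0 mg).
Take 3 servings of kale: uses 90 mg sodium, +201.0 mg vitamin C (running total 645.0 mg).
Take 2 servings of sweet potato: uses 78 mg sodium, +74.0 mg vitamin C (running total 719.0 mg).
Take 2.583 servings of spinach: uses 248 mg sodium, +87.8 mg vitamin C (running total 806.8 mg).
Greedy by best ratio exhausts the sodium allowance optimally: 806.8 mg.

806.8 mg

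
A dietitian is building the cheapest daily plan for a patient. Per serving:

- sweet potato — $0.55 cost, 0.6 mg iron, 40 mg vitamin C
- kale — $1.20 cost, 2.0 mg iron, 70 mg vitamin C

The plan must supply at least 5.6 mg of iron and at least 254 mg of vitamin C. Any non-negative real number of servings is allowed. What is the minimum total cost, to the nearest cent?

$3.94

Two binding constraints pin down two serving amounts, so the optimal mix uses at most two foods. The candidates are each food alone (scaled to the tighter of iron/vitamin C) and each pair with both constraints tight.
sweet potato only: max(5.6/0.6, 254/40) = 9.333 servings → $5.13.
kale only: max(5.6/2.0, 254/70) = 3.629 servings → $4.35.
sweet potato + kale with both tight: 3.053 servings and 1.884 servings → $3.94.
So the least-cost plan costs $3.94.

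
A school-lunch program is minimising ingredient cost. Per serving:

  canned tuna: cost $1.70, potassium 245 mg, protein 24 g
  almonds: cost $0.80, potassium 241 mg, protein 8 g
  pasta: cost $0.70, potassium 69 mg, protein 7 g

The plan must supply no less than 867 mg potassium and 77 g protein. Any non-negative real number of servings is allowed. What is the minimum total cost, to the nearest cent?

For a min-cost LP with two ≥-constraints, a basic feasible solution has at most two positive variables.
canned tuna only: max(867/245, 77/24) = 3.539 servings → $6.02.
almonds only: max(867/241, 77/8) = 9.625 servings → $7.70.
pasta only: max(867/69, 77/7) = 12.57 servings → $8.80.
canned tuna + almonds with both tight: 3.039 servings and 0.5081 servings → $5.57.
canned tuna + pasta: the both-tight solution has a negative serving — not a feasible corner.
almonds + pasta with both tight: 0.6661 servings and 10.24 servings → $7.70.
So the least-cost plan costs $5.57.

$5.57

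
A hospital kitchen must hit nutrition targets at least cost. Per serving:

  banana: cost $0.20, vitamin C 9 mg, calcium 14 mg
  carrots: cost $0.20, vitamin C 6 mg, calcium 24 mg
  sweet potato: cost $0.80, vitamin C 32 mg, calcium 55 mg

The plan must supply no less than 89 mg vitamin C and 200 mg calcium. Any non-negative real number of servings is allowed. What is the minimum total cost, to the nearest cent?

Minimising a linear cost over {vitamin C ≥ 89, calcium ≥ 200, servings ≥ 0} — the optimum is at a vertex, using one or two foods.
banana only: max(89/9, 200/14) = 14.29 servings → $2.86.
carrots only: max(89/6, 200/24) = 14.83 servings → $2.97.
sweet potato only: max(89/32, 200/55) = 3.636 servings → $2.91.
banana + carrots with both tight: 7.091 servings and 4.197 servings → $2.26.
banana + sweet potato: intersection lies outside the first quadrant.
carrots + sweet potato with both tight: 3.436 servings and 2.137 servings → $2.40.
So the least-cost plan costs $2.26.

$2.26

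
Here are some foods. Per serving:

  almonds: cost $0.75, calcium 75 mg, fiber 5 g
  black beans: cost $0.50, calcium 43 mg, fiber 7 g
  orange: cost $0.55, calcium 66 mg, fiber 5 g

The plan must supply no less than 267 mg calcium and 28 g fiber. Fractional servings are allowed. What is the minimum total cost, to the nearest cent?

This is a tiny linear program; its minimum lies at a vertex of the feasible set. List the vertices and price them.
almonds only: max(267/75, 28/5) = 5.6 servings → $4.20.
black beans only: max(267/43, 28/7) = 6.209 servings → $3.10.
orange only: max(267/66, 28/5) = 5.6 servings → $3.08.
almonds + black beans with both tight: 2.145 servings and 2.468 servings → $2.84.
almonds + orange: the both-tight solution has a negative serving — not a feasible corner.
black beans + orange with both tight: 2.077 servings and 2.692 servings → $2.52.
So the least-cost plan costs $2.52.

$2.52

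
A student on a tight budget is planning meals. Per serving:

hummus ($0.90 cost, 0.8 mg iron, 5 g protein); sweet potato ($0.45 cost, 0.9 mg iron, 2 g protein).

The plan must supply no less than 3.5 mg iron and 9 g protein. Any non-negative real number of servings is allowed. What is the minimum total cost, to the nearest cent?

With two linear requirements the optimum uses one or two foods; enumerate the corners.
hummus only: max(3.5/0.8, 9/5) = 4.375 servings → $3.94.
sweet potato only: max(3.5/0.9, 9/2) = 4.5 servings → $2.02.
hummus + sweet potato with both tight: 0.3793 servings and 3.552 servings → $1.94.
So the least-cost plan costs $1.94.

$1.94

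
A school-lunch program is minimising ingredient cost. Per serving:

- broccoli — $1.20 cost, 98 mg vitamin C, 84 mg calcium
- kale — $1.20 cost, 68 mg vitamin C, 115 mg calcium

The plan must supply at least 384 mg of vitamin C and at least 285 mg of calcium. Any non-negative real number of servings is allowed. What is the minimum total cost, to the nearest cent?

$4.70

The cheapest plan sits at a corner of the feasible region — with two constraints it uses at most two foods.
broccoli only: max(384/98, 285/84) = 3.918 servings → $4.70.
kale only: max(384/68, 285/115) = 5.647 servings → $6.78.
broccoli + kale: the both-tight solution has a negative serving — not a feasible corner.
So the least-cost plan costs $4.70.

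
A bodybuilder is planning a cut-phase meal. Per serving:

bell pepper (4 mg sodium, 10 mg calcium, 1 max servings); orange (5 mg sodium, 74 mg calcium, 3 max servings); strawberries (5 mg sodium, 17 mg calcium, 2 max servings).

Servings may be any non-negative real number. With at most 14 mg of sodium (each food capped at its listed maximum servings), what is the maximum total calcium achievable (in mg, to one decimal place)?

207.2 mg

Calcium per mg sodium: orange 14.8, strawberries 3.4, bell pepper 2.5.
Take 2.8 servings of orange: uses 14 mg sodium, +207.2 mg calcium (running total 207.2 mg).
Greedy by best ratio exhausts the sodium allowance optimally: 207.2 mg.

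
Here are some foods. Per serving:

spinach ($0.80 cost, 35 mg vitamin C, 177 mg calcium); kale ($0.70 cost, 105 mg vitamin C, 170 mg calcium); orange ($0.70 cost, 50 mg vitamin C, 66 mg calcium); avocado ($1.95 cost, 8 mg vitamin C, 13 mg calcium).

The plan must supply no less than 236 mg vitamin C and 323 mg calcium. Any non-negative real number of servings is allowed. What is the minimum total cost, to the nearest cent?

A basic optimal solution has at most two foods positive. Try each food alone and each pair with both targets met exactly.
spinach only: max(236/35, 323/177) = 6.743 servings → $5.39.
kale only: max(236/105, 323/170) = 2.248 servings → $1.57.
orange only: max(236/50, 323/66) = 4.894 servings → $3.43.
avocado only: max(236/8, 323/13) = 29.5 servings → $57.52.
spinach + kale: intersection lies outside the first quadrant.
spinach + orange with both tight: 0.08777 servings and 4.659 servings → $3.33.
spinach + avocado with both targets exact would need a negative amount; discard.
kale + orange with both tight: 0.3656 servings and 3.952 servings → $3.02.
kale + avocado with both targets exact would need a negative amount; discard.
orange + avocado with both tight: 3.967 servings and 4.705 servings → $11.95.
So the least-cost plan costs $1.57.

$1.57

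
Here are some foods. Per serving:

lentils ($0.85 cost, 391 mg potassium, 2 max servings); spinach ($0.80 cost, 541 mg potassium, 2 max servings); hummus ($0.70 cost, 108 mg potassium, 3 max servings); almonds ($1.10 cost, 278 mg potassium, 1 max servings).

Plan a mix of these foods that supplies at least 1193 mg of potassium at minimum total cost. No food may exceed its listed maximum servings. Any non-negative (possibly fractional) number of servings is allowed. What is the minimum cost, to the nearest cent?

$1.84

Cost per mg of potassium: spinach $0.0015, lentils $0.0022, almonds $0.0040, hummus $0.0065.
Take 2 servings of spinach: +1082.0 mg potassium for $1.60 (total $1.60, still need 111.0 mg).
Take 0.2839 servings of lentils: +111.0 mg potassium for $0.24 (total $1.84, still need 0.0 mg).
Filling from the cheapest source first is optimal under one linear minimum: $1.84.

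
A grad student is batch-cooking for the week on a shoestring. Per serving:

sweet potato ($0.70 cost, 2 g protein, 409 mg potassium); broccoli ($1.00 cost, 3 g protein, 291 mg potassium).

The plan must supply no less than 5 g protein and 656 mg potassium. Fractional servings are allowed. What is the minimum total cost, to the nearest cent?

$1.69

A basic optimal solution has at most two foods positive. Try each food alone and each pair with both targets met exactly.
sweet potato only: max(5/2, 656/409) = 2.5 servings → $1.75.
broccoli only: max(5/3, 656/291) = 2.254 servings → $2.25.
sweet potato + broccoli with both tight: 0.7953 servings and 1.136 servings → $1.69.
So the least-cost plan costs $1.69.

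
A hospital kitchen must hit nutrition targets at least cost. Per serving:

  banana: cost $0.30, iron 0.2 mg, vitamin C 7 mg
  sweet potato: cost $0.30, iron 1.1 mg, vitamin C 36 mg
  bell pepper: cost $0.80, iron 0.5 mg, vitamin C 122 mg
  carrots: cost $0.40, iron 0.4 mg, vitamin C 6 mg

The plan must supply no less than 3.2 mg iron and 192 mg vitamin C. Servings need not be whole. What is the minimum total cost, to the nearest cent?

Minimising a linear cost over {iron ≥ 3.2, vitamin C ≥ 192, servings ≥ 0} — the optimum is at a vertex, using one or two foods.
banana only: max(3.2/0.2, 192/7) = 27.43 servings → $8.23.
sweet potato only: max(3.2/1.1, 192/36) = 5.333 servings → $1.60.
bell pepper only: max(3.2/0.5, 192/122) = 6.4 servings → $5.12.
carrots only: max(3.2/0.4, 192/6) = 32 servings → $12.80.
banana + sweet potato: the both-tight solution has a negative serving — not a feasible corner.
banana + bell pepper with both tight: 14.09 servings and 0.7656 servings → $4.84.
banana + carrots with both targets exact would need a negative amount; discard.
sweet potato + bell pepper with both tight: 2.534 servings and 0.8262 servings → $1.42.
sweet potato + carrots: the both-tight solution has a negative serving — not a feasible corner.
bell pepper + carrots with both tight: 1.258 servings and 6.428 servings → $3.58.
So the least-cost plan costs $1.42.

$1.42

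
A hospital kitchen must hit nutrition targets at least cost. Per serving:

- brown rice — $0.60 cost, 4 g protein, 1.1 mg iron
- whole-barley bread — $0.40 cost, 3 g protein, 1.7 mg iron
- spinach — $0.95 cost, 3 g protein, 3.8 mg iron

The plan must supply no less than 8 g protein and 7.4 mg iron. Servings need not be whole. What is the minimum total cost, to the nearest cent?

$1.74

brown rice only: max(8/4, 7.4/1.1) = 6.727 servings → $4.04.
whole-barley bread only: max(8/3, 7.4/1.7) = 4.353 servings → $1.74.
spinach only: max(8/3, 7.4/3.8) = 2.667 servings → $2.53.
brown rice + whole-barley bread: the both-tight solution has a negative serving — not a feasible corner.
brown rice + spinach with both tight: 0.6891 servings and 1.748 servings → $2.07.
whole-barley bread + spinach with both tight: 1.302 servings and 1.365 servings → $1.82.
So the least-cost plan costs $1.74.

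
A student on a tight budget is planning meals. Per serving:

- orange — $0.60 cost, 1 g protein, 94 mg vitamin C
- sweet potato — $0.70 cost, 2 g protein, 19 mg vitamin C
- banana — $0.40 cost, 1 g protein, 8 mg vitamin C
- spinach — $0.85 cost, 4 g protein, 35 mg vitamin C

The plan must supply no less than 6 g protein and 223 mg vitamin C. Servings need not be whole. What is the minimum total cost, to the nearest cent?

$2.05

The cheapest plan sits at a corner of the feasible region — with two constraints it uses at most two foods.
orange only: max(6/1, 223/94) = 6 servings → $3.60.
sweet potato only: max(6/2, 223/19) = 11.74 servings → $8.22.
banana only: max(6/1, 223/8) = 27.88 servings → $11.15.
spinach only: max(6/4, 223/35) = 6.371 servings → $5.42.
orange + sweet potato with both tight: 1.964 servings and 2.018 servings → $2.59.
orange + banana with both tight: 2.035 servings and 3.965 servings → $2.81.
orange + spinach with both tight: 2 servings and 1 serving → $2.05.
sweet potato + banana with both targets exact would need a negative amount; discard.
sweet potato + spinach: intersection lies outside the first quadrant.
banana + spinach: intersection lies outside the first quadrant.
The minimum over all feasible corners is $2.05.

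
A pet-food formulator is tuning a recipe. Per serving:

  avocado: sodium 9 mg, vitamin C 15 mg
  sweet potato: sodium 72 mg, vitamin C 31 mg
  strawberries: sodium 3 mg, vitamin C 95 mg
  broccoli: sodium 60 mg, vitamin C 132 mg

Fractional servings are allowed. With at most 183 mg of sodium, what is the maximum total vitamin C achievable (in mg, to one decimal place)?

5795.0 mg

Vitamin C per mg sodium: strawberries 31.67, broccoli 2.2, avocado 1.667, sweet potato 0.4306.
With no serving limits, spend the whole sodium allowance on strawberries: 183 mg / 3 mg × 95 mg = 5795.0 mg.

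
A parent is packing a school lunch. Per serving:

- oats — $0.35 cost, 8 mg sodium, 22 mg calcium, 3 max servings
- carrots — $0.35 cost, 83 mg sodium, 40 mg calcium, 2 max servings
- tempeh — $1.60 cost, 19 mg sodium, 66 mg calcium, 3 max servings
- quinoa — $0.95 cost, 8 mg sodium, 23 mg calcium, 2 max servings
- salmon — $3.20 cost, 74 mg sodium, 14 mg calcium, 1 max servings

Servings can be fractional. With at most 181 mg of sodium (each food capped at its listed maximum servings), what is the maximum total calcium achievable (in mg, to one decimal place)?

Calcium per mg sodium: tempeh 3.474, quinoa 2.875, oats 2.75, carrots 0.4819, salmon 0.1892.
Take 3 servings of tempeh: uses 57 mg sodium, +198.0 mg calcium (running total 198.0 mg).
Take 2 servings of quinoa: uses 16 mg sodium, +46.0 mg calcium (running total 244.0 mg).
Take 3 servings of oats: uses 24 mg sodium, +66.0 mg calcium (running total 310.0 mg).
Take 1.012 servings of carrots: uses 84 mg sodium, +40.5 mg calcium (running total 350.5 mg).
Filling greedily by calcium-per-mg sodium is optimal for one linear limit, giving 350.5 mg.

350.5 mg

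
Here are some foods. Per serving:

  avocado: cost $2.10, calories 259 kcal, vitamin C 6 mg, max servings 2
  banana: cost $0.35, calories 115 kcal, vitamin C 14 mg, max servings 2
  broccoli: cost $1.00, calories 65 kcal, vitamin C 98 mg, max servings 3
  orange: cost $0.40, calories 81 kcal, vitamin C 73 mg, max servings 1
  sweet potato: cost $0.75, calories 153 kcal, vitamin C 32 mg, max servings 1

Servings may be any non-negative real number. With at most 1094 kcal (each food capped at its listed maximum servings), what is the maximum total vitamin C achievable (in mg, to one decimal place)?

Vitamin C per kcal: broccoli 1.508, orange 0.9012, sweet potato 0.2092, banana 0.1217, avocado 0.02317.
Take 3 servings of broccoli: uses 195 kcal, +294.0 mg vitamin C (running total 294.0 mg).
Take 1 serving of orange: uses 81 kcal, +73.0 mg vitamin C (running total 367.0 mg).
Take 1 serving of sweet potato: uses 153 kcal, +32.0 mg vitamin C (running total 399.0 mg).
Take 2 servings of banana: uses 230 kcal, +28.0 mg vitamin C (running total 427.0 mg).
Take 1.68 servings of avocado: uses 435 kcal, +10.1 mg vitamin C (running total 437.1 mg).
Greedy by best ratio exhausts the calories allowance optimally: 437.1 mg.

437.1 mg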